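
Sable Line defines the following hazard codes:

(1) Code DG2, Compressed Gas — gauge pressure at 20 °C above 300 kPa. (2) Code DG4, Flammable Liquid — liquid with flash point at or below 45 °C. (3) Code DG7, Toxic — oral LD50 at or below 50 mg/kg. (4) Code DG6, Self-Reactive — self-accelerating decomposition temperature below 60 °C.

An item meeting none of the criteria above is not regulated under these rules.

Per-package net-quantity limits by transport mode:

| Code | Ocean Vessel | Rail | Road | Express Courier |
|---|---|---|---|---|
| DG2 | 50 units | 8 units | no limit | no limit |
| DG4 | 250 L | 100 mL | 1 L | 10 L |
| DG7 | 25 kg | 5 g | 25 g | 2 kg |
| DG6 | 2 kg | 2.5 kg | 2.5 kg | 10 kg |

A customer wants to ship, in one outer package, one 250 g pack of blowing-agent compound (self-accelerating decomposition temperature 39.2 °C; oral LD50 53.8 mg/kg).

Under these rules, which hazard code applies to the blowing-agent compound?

Code DG6

The blowing-agent compound has self-accelerating decomposition temperature 39.2 °C, which is < 60 °C, so it is Code DG6 (Self-Reactive).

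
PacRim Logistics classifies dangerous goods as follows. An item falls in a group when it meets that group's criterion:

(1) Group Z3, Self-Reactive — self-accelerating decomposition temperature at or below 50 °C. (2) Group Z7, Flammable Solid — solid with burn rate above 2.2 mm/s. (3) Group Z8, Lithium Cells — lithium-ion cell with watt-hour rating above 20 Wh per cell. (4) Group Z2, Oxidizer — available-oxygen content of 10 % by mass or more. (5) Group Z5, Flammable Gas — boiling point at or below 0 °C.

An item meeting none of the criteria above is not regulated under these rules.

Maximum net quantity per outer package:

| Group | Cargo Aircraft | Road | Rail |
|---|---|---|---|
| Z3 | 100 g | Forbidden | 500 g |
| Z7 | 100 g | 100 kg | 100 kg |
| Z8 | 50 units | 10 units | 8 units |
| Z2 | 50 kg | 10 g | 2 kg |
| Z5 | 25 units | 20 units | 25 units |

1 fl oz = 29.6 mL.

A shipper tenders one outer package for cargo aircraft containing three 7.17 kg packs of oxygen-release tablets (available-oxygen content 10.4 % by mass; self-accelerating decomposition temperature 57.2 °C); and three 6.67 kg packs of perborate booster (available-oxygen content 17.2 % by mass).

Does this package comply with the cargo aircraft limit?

Available-oxygen content 10.4 % by mass meets the Group Z2 criterion (Oxidizer), so the oxygen-release tablets are Group Z2.
Available-oxygen content 17.2 % by mass meets the Group Z2 criterion (Oxidizer), so the perborate booster is Group Z2.
Total Group Z2: (three 7.17 kg packs = 21.51 kg) + (three 6.67 kg packs = 20.01 kg) = 41.52 kg.
41.52 kg ≤ 50 kg (cargo aircraft limit, Group Z2) — within limit.

Yes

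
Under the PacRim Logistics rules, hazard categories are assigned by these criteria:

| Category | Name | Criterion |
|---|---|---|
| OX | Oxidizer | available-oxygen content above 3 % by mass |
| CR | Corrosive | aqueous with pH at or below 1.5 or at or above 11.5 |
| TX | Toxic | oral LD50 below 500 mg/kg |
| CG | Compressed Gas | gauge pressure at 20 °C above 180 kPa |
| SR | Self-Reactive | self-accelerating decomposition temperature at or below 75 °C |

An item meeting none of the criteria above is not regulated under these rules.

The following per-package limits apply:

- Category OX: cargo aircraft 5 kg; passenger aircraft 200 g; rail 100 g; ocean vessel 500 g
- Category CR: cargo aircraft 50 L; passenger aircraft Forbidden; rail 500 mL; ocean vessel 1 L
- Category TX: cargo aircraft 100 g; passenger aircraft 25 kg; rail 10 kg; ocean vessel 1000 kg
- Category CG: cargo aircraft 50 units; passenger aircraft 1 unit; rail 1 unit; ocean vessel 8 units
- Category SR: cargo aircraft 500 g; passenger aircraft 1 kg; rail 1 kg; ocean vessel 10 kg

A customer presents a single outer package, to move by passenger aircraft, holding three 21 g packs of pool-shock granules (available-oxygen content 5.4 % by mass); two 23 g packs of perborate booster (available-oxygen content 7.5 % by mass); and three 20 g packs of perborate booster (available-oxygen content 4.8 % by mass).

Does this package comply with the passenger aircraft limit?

Yes

Pool-shock granules: available-oxygen content 5.4 % by mass > 3 % by mass → Category OX (Oxidizer).
The perborate booster has available-oxygen content 7.5 % by mass, which is > 3 % by mass, so it is Category OX (Oxidizer).
With available-oxygen content 4.8 % by mass (> 3 % by mass), the perborate booster falls in Category OX.
Total Category OX: (three 21 g packs = 63 g) + (two 23 g packs = 46 g) + (three 20 g packs = 60 g) = 169 g.
169 g is within the passenger aircraft limit of 200 g for Category OX.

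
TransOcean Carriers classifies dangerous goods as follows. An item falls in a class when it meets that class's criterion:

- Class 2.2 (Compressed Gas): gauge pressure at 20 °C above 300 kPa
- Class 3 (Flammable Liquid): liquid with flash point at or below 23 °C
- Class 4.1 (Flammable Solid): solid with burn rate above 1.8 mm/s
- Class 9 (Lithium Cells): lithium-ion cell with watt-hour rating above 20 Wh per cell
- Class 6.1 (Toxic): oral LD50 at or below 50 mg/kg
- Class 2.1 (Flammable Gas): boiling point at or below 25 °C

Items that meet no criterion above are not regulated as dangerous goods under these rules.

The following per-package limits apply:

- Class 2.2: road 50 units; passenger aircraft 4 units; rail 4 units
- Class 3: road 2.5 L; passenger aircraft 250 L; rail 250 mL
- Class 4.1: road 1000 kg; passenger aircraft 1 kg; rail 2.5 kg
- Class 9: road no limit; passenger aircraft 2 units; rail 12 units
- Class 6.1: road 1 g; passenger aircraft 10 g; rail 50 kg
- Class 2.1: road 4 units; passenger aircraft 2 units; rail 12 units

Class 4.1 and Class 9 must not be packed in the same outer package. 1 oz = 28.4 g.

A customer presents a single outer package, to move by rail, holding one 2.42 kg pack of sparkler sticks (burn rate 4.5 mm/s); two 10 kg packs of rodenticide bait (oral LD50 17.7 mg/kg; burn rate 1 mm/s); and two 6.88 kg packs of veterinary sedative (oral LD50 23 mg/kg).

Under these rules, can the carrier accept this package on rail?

With burn rate 4.5 mm/s (> 1.8 mm/s), the sparkler sticks fall in Class 4.1.
Oral LD50 17.7 mg/kg meets the Class 6.1 criterion (Toxic), so the rodenticide bait is Class 6.1.
Veterinary sedative: oral LD50 23 mg/kg ≤ 50 mg/kg → Class 6.1 (Toxic).
Class 4.1 quantity: 2.42 kg.
That is within the Class 4.1 rail limit of 2.5 kg.
Class 6.1 net quantity: (two 10 kg packs = 20 kg) + (two 6.88 kg packs = 13.76 kg) = 33.76 kg.
That is within the Class 6.1 rail limit of 50 kg.
The segregation rule (Class 4.1 with Class 9) does not apply to Class 4.1 with Class 6.1.
Every hazard class is within its rail limit and no segregation rule is violated.

Yes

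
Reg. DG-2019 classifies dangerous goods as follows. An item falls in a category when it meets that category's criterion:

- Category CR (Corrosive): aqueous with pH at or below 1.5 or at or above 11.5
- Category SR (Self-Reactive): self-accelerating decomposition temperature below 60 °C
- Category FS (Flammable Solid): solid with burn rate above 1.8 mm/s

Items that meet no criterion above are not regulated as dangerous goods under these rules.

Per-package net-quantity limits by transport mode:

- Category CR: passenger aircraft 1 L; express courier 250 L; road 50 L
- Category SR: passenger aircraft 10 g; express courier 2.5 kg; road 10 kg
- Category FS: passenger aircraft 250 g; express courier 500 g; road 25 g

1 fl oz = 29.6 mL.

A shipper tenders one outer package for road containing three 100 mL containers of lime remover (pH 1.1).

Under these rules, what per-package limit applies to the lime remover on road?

The lime remover has pH 1.1, which is ≤ 1.5, so it is Category CR (Corrosive).
The road limit for Category CR is 50 L.

50 L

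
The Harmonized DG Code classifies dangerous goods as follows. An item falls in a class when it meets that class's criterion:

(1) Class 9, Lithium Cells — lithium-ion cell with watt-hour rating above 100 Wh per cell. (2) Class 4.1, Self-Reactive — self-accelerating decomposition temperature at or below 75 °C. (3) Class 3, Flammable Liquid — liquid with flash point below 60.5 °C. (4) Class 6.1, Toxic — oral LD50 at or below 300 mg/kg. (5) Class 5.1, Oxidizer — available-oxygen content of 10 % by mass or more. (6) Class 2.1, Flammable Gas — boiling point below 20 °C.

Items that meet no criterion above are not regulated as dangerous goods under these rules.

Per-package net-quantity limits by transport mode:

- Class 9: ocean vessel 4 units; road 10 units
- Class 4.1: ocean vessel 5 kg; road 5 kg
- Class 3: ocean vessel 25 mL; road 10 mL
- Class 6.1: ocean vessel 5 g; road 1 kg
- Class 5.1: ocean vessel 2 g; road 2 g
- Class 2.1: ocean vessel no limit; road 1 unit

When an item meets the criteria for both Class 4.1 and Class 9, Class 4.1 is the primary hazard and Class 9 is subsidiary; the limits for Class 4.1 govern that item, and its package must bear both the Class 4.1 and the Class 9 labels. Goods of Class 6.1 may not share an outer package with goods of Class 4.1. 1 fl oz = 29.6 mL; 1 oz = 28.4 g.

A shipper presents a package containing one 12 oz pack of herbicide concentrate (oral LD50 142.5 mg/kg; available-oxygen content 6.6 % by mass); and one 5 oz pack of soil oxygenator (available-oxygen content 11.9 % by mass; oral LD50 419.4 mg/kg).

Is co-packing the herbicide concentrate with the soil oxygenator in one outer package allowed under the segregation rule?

Oral LD50 142.5 mg/kg meets the Class 6.1 criterion (Toxic), so the herbicide concentrate is Class 6.1.
With available-oxygen content 11.9 % by mass (≥ 10 % by mass), the soil oxygenator falls in Class 5.1.
No segregation rule bars Class 6.1 with Class 5.1.

Yes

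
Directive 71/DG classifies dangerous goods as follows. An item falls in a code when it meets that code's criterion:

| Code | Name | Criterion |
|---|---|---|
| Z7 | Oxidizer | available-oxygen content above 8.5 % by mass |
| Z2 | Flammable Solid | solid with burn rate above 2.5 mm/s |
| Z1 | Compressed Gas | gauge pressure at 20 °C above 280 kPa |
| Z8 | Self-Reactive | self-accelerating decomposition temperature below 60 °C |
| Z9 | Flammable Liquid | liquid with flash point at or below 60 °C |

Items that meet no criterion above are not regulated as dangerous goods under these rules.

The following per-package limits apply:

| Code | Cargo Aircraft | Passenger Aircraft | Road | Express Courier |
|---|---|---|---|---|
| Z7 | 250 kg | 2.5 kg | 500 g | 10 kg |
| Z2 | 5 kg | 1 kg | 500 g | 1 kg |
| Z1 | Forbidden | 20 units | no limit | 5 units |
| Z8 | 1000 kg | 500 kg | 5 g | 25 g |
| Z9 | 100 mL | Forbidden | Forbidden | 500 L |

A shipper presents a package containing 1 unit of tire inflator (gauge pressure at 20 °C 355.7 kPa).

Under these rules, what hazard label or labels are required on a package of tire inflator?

Code Z1

The tire inflator has gauge pressure at 20 °C 355.7 kPa, which is > 280 kPa, so it is Code Z1 (Compressed Gas).
Only the Code Z1 label is required.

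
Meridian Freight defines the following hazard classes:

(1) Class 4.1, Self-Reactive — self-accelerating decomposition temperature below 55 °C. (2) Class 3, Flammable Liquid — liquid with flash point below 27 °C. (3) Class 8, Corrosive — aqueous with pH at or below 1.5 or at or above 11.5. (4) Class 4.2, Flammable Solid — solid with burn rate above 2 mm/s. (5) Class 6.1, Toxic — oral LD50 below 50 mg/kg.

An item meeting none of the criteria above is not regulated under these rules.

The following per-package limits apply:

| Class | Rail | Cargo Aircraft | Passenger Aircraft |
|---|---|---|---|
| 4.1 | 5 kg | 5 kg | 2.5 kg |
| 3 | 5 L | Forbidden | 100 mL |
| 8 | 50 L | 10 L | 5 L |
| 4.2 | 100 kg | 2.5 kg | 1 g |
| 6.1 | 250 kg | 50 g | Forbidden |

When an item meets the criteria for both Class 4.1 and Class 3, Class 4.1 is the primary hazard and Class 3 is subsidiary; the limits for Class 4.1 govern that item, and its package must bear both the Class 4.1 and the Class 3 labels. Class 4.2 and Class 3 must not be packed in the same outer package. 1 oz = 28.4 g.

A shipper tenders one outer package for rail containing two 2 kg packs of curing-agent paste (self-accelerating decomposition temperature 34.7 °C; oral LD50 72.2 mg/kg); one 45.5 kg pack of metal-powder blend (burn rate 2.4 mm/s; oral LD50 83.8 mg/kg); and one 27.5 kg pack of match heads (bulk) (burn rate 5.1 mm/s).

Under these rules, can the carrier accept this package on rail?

Yes

The curing-agent paste has self-accelerating decomposition temperature 34.7 °C, which is < 55 °C, so it is Class 4.1 (Self-Reactive).
Burn rate 2.4 mm/s meets the Class 4.2 criterion (Flammable Solid), so the metal-powder blend is Class 4.2.
The match heads (bulk) have burn rate 5.1 mm/s, which is > 2 mm/s, so they are Class 4.2 (Flammable Solid).
Class 4.2 net quantity: 45.5 kg + 27.5 kg = 73 kg.
73 kg is within the rail limit of 100 kg for Class 4.2.
Class 4.1 quantity: two 2 kg packs = 4 kg.
4 kg is within the rail limit of 5 kg for Class 4.1.
The segregation rule (Class 4.2 with Class 3) does not apply to Class 4.2 with Class 4.1.
Every hazard class is within its rail limit and no segregation rule is violated.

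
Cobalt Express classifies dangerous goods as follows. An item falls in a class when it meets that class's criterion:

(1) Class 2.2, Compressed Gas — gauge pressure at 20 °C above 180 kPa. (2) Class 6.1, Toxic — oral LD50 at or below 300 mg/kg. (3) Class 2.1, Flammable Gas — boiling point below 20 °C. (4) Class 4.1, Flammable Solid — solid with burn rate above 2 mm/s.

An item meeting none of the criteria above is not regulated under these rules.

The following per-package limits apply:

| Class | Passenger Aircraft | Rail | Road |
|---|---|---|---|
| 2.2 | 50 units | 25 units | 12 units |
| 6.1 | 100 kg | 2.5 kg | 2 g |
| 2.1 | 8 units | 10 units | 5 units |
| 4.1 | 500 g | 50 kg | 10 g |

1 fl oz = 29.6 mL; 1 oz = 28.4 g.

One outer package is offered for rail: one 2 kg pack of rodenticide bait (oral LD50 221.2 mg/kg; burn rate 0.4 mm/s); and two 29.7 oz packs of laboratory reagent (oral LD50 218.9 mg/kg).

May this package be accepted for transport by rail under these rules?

With oral LD50 221.2 mg/kg (≤ 300 mg/kg), the rodenticide bait falls in Class 6.1.
With oral LD50 218.9 mg/kg (≤ 300 mg/kg), the laboratory reagent falls in Class 6.1.
Class 6.1 net quantity: 2 kg + (two 29.7 oz packs = 1686.96 g) = 3686.96 g.
3686.96 g exceeds the rail limit of 2.5 kg for Class 6.1.

No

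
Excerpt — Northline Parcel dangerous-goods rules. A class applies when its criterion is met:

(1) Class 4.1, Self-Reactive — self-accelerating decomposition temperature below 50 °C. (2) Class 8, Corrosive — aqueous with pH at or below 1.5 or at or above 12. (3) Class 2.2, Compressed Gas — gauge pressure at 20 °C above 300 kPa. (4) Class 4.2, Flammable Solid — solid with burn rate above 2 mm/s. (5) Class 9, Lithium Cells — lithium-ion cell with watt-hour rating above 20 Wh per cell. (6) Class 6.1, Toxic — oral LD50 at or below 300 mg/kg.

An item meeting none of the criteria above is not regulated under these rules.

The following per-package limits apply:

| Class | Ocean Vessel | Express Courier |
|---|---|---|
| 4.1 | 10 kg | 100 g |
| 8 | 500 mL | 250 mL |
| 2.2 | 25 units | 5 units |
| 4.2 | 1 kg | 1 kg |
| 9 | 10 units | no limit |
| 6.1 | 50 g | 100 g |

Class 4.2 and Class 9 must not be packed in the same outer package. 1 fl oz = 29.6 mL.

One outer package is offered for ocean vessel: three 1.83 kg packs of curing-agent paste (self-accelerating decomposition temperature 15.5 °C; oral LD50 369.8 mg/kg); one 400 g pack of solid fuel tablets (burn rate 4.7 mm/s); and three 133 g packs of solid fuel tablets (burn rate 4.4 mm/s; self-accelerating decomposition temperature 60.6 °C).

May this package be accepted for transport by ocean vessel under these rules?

Self-accelerating decomposition temperature 15.5 °C meets the Class 4.1 criterion (Self-Reactive), so the curing-agent paste is Class 4.1.
The solid fuel tablets have burn rate 4.7 mm/s, which is > 2 mm/s, so they are Class 4.2 (Flammable Solid).
With burn rate 4.4 mm/s (> 2 mm/s), the solid fuel tablets fall in Class 4.2.
Total Class 4.2: 400 g + (three 133 g packs = 399 g) = 799 g.
That is within the Class 4.2 ocean vessel limit of 1 kg.
Class 4.1 quantity: three 1.83 kg packs = 5.49 kg.
5.49 kg ≤ 10 kg (ocean vessel limit, Class 4.1) — within limit.
The segregation rule (Class 4.2 with Class 9) does not apply to Class 4.2 with Class 4.1.
Every hazard class is within its ocean vessel limit and no segregation rule is violated.

Yes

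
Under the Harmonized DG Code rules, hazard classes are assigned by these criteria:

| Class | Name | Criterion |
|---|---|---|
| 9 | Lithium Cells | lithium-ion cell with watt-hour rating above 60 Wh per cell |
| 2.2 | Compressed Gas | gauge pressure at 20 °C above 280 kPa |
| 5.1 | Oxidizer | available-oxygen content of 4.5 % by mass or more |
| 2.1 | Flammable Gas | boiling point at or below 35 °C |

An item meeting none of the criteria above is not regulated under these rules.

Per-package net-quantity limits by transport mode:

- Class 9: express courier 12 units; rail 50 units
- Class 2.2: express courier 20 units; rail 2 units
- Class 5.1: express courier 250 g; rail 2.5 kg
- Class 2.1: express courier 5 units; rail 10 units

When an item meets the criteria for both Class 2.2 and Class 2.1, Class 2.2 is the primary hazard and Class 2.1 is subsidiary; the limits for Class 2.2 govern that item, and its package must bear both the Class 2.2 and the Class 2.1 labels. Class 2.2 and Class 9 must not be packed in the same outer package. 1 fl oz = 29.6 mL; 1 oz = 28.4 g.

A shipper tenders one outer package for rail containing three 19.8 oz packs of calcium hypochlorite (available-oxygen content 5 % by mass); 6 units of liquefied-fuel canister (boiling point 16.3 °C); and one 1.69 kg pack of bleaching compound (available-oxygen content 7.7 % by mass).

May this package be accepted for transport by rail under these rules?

Calcium hypochlorite: available-oxygen content 5 % by mass ≥ 4.5 % by mass → Class 5.1 (Oxidizer).
Liquefied-fuel canister: boiling point 16.3 °C ≤ 35 °C → Class 2.1 (Flammable Gas).
The bleaching compound has available-oxygen content 7.7 % by mass, which is ≥ 4.5 % by mass, so it is Class 5.1 (Oxidizer).
Total Class 5.1: (three 19.8 oz packs = 1686.96 g) + 1.69 kg = 3376.96 g.
That exceeds the Class 5.1 rail limit of 2.5 kg.
Class 2.1 quantity: 6 units.
6 units ≤ 10 units (rail limit, Class 2.1) — within limit.
The segregation rule (Class 2.2 with Class 9) does not apply to Class 5.1 with Class 2.1.

No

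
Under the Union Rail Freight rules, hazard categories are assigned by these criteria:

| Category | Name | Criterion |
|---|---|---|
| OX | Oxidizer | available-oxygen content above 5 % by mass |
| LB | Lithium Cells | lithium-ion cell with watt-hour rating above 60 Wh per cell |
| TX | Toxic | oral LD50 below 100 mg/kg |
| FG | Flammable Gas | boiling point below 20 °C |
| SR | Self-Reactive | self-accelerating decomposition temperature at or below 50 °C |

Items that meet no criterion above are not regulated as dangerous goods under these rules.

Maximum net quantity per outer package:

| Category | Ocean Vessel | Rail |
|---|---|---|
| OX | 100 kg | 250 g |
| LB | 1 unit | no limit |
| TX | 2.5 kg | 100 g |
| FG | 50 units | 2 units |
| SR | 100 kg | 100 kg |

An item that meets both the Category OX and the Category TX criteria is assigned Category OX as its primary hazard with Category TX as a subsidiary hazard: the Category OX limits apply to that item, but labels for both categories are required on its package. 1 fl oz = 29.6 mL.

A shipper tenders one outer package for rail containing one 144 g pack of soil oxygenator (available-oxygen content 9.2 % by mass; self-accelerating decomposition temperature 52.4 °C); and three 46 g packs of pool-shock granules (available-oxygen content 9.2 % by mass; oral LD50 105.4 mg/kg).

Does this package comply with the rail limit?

No

Available-oxygen content 9.2 % by mass meets the Category OX criterion (Oxidizer), so the soil oxygenator is Category OX.
The pool-shock granules have available-oxygen content 9.2 % by mass, which is > 5 % by mass, so they are Category OX (Oxidizer).
Total Category OX: 144 g + (three 46 g packs = 138 g) = 282 g.
That exceeds the Category OX rail limit of 250 g.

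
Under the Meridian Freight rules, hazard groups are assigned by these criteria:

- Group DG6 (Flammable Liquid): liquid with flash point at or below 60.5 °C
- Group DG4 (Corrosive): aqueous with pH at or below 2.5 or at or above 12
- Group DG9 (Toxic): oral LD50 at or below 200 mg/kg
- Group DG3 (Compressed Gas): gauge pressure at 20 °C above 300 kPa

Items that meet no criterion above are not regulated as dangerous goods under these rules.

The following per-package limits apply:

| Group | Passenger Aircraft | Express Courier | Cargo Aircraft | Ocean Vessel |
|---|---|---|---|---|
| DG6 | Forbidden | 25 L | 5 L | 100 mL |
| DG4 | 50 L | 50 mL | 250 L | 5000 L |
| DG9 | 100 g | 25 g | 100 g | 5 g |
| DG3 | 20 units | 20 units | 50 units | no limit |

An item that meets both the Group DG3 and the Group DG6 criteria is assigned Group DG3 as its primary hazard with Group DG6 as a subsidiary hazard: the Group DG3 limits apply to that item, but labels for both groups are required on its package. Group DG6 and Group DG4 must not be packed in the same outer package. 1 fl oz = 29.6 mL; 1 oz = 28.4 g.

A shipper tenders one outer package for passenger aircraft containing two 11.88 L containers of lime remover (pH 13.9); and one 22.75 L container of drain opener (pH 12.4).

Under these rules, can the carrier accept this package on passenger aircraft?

Yes

With pH 13.9 (≥ 12), the lime remover falls in Group DG4.
pH 12.4 meets the Group DG4 criterion (Corrosive), so the drain opener is Group DG4.
Group DG4 net quantity: (two 11.88 L containers = 23.76 L) + 22.75 L = 46.51 L.
46.51 L ≤ 50 L (passenger aircraft limit, Group DG4) — within limit.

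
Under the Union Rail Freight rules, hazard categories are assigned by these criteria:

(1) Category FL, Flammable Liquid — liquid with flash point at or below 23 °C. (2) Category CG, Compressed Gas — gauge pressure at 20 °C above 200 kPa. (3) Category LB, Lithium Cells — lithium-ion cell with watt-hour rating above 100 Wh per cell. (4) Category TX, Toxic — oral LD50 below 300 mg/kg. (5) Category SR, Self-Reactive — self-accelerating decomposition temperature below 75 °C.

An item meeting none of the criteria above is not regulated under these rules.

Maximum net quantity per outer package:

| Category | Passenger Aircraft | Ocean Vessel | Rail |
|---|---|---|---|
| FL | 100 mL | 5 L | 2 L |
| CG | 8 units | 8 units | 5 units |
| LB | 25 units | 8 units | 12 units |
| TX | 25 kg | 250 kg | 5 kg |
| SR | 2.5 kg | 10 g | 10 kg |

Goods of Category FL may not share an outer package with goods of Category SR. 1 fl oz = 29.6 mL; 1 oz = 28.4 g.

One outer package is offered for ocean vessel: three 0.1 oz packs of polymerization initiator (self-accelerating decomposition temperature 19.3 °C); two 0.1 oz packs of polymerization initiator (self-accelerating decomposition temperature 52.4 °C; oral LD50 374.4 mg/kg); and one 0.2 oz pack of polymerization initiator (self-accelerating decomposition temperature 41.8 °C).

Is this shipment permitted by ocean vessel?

Self-accelerating decomposition temperature 19.3 °C meets the Category SR criterion (Self-Reactive), so the polymerization initiator is Category SR.
The polymerization initiator has self-accelerating decomposition temperature 52.4 °C, which is < 75 °C, so it is Category SR (Self-Reactive).
Self-accelerating decomposition temperature 41.8 °C meets the Category SR criterion (Self-Reactive), so the polymerization initiator is Category SR.
Total Category SR: (three 0.1 oz packs = 8.52 g) + (two 0.1 oz packs = 5.68 g) + (one 0.2 oz pack = 5.68 g) = 19.88 g.
19.88 g exceeds the ocean vessel limit of 10 g for Category SR.

No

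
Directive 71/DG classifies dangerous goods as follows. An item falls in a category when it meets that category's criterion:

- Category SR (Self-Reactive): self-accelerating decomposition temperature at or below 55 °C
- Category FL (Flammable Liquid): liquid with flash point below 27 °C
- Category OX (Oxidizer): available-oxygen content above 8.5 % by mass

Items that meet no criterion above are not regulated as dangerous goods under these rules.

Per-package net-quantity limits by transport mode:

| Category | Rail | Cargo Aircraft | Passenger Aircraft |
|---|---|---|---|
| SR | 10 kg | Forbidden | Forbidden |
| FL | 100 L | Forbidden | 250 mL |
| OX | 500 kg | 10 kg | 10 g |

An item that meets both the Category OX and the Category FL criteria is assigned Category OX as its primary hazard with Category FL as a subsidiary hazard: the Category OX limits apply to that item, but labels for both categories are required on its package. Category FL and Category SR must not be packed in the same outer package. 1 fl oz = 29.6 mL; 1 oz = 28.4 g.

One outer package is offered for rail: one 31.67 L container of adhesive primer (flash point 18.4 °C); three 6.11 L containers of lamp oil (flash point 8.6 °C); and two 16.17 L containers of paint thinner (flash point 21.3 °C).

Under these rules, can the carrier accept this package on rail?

Yes

Adhesive primer: flash point 18.4 °C < 27 °C → Category FL (Flammable Liquid).
Lamp oil: flash point 8.6 °C < 27 °C → Category FL (Flammable Liquid).
With flash point 21.3 °C (< 27 °C), the paint thinner falls in Category FL.
Total Category FL: 31.67 L + (three 6.11 L containers = 18.33 L) + (two 16.17 L containers = 32.34 L) = 82.34 L.
82.34 L is within the rail limit of 100 L for Category FL.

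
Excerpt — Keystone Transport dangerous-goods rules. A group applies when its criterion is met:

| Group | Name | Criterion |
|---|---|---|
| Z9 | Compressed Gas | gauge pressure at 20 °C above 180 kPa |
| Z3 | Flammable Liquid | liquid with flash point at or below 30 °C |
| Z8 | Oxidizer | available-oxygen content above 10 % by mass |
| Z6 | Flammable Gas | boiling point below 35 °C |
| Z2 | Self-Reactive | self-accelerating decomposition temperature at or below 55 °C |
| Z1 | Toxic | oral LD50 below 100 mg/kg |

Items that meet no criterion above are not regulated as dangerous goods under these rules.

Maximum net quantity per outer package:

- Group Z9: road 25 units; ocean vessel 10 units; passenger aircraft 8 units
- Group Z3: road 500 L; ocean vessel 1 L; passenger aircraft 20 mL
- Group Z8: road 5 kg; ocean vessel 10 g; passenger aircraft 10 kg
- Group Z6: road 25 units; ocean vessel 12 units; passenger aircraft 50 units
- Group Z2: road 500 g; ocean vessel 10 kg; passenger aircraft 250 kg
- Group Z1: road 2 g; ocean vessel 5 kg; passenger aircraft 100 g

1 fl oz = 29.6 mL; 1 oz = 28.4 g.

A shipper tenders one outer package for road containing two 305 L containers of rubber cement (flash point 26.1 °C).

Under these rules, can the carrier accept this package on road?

Flash point 26.1 °C meets the Group Z3 criterion (Flammable Liquid), so the rubber cement is Group Z3.
Group Z3 quantity: two 305 L containers = 610 L.
610 L exceeds the road limit of 500 L for Group Z3.

No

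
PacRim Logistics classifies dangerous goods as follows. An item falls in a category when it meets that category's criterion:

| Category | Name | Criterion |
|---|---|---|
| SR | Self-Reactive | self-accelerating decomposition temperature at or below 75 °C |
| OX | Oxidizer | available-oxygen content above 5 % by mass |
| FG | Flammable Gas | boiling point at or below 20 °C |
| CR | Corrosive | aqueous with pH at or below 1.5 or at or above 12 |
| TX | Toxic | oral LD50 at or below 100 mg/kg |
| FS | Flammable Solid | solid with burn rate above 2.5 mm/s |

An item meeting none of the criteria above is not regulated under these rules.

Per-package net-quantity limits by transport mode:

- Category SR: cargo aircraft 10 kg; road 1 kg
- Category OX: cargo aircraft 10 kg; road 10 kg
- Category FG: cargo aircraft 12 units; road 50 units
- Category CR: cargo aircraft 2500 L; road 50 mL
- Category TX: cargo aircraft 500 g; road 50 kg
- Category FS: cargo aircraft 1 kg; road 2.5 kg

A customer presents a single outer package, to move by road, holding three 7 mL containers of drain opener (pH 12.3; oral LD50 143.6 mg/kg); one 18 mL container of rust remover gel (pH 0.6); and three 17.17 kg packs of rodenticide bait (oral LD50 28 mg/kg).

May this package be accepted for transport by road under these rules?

With pH 12.3 (≥ 12), the drain opener falls in Category CR.
pH 0.6 meets the Category CR criterion (Corrosive), so the rust remover gel is Category CR.
With oral LD50 28 mg/kg (≤ 100 mg/kg), the rodenticide bait falls in Category TX.
Category CR net quantity: (three 7 mL containers = 21 mL) + 18 mL = 39 mL.
That is within the Category CR road limit of 50 mL.
Category TX quantity: three 17.17 kg packs = 51.51 kg.
51.51 kg > 50 kg (road limit, Category TX) — over the limit.

No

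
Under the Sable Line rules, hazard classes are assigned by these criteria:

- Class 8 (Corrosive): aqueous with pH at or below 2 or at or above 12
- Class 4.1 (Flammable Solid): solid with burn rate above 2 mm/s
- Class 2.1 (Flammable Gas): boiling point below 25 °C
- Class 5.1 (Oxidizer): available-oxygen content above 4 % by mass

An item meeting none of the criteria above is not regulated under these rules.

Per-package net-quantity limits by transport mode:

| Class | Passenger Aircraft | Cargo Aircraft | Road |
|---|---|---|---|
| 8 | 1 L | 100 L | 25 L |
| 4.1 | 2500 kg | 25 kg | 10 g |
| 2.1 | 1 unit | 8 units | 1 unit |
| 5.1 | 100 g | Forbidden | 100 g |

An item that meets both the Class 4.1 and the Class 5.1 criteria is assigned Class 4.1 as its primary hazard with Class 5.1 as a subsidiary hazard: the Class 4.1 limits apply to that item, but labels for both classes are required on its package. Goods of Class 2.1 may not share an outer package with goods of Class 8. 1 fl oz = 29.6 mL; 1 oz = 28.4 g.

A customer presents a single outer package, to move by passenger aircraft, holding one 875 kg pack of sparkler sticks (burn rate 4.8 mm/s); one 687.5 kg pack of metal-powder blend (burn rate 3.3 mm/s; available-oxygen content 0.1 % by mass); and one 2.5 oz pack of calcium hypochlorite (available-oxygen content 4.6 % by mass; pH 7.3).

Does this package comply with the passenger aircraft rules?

Yes

With burn rate 4.8 mm/s (> 2 mm/s), the sparkler sticks fall in Class 4.1.
The metal-powder blend has burn rate 3.3 mm/s, which is > 2 mm/s, so it is Class 4.1 (Flammable Solid).
Calcium hypochlorite: available-oxygen content 4.6 % by mass > 4 % by mass → Class 5.1 (Oxidizer).
Class 4.1 net quantity: 875 kg + 687.5 kg = 1562.5 kg.
1562.5 kg is within the passenger aircraft limit of 2500 kg for Class 4.1.
Class 5.1 quantity: one 2.5 oz pack = 71 g.
That is within the Class 5.1 passenger aircraft limit of 100 g.
The segregation rule (Class 2.1 with Class 8) does not apply to Class 4.1 with Class 5.1.
Every hazard class is within its passenger aircraft limit and no segregation rule is violated.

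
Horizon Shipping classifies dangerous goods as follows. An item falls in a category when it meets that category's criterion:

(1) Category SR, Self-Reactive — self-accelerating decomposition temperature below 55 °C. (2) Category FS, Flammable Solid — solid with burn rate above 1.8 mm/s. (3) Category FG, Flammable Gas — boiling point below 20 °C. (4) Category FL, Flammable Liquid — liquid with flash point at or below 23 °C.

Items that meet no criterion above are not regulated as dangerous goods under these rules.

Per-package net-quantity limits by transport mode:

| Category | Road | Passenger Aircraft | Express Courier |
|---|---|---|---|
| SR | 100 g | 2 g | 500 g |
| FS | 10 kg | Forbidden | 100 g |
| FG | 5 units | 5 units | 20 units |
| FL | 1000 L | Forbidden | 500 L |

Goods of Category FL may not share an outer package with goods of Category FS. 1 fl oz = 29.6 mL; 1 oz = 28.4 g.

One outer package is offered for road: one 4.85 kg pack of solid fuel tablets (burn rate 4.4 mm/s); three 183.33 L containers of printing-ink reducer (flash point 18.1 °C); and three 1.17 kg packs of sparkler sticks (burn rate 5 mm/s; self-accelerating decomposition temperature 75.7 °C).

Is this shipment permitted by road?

No

The solid fuel tablets have burn rate 4.4 mm/s, which is > 1.8 mm/s, so they are Category FS (Flammable Solid).
The printing-ink reducer has flash point 18.1 °C, which is ≤ 23 °C, so it is Category FL (Flammable Liquid).
Burn rate 5 mm/s meets the Category FS criterion (Flammable Solid), so the sparkler sticks are Category FS.
Category FL quantity: three 183.33 L containers = 549.99 L.
549.99 L is within the road limit of 1000 L for Category FL.
Category FS net quantity: 4.85 kg + (three 1.17 kg packs = 3.51 kg) = 8.36 kg.
8.36 kg is within the road limit of 10 kg for Category FS.
Category FL and Category FS may not share an outer package.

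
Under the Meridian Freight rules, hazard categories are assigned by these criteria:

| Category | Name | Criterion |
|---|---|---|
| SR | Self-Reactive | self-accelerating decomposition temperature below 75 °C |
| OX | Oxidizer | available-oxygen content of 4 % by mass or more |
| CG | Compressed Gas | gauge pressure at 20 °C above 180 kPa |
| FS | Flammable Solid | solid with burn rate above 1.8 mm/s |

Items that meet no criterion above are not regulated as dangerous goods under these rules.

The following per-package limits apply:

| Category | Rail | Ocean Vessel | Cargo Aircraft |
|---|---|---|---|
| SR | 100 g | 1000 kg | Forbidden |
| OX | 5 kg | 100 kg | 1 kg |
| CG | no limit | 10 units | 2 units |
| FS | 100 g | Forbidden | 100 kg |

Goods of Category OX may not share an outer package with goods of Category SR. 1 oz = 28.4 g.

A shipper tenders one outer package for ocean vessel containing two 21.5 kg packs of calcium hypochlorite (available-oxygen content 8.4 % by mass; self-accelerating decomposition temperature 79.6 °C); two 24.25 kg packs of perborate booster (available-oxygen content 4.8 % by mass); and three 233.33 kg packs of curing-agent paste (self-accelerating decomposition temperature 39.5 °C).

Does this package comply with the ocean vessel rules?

No

Calcium hypochlorite: available-oxygen content 8.4 % by mass ≥ 4 % by mass → Category OX (Oxidizer).
With available-oxygen content 4.8 % by mass (≥ 4 % by mass), the perborate booster falls in Category OX.
Curing-agent paste: self-accelerating decomposition temperature 39.5 °C < 75 °C → Category SR (Self-Reactive).
Category OX net quantity: (two 21.5 kg packs = 43 kg) + (two 24.25 kg packs = 48.5 kg) = 91.5 kg.
91.5 kg is within the ocean vessel limit of 100 kg for Category OX.
Category SR quantity: three 233.33 kg packs = 699.99 kg.
699.99 kg is within the ocean vessel limit of 1000 kg for Category SR.
Category OX and Category SR may not share an outer package.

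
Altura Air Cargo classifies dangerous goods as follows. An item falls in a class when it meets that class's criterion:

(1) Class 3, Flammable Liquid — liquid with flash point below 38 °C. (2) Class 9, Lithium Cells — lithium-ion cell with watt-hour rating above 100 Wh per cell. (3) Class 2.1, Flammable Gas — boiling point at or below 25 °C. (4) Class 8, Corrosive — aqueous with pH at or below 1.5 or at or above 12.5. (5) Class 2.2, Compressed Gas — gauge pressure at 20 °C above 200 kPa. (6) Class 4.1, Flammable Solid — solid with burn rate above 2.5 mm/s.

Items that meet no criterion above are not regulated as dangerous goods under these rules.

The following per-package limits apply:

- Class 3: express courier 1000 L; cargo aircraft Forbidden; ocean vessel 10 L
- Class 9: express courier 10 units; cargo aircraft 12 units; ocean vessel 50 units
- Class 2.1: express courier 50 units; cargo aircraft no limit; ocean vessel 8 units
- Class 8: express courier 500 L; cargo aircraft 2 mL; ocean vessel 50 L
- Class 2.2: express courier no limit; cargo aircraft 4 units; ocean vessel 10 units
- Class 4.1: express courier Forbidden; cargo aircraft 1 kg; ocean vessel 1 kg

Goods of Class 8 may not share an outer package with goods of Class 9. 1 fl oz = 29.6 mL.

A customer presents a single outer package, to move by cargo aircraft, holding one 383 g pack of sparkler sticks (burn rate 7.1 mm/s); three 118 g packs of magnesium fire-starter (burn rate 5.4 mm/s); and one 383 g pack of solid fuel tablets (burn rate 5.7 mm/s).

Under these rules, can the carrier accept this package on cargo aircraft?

Burn rate 7.1 mm/s meets the Class 4.1 criterion (Flammable Solid), so the sparkler sticks are Class 4.1.
Magnesium fire-starter: burn rate 5.4 mm/s > 2.5 mm/s → Class 4.1 (Flammable Solid).
Burn rate 5.7 mm/s meets the Class 4.1 criterion (Flammable Solid), so the solid fuel tablets are Class 4.1.
Total Class 4.1: 383 g + (three 118 g packs = 354 g) + 383 g = 1.12 kg.
That exceeds the Class 4.1 cargo aircraft limit of 1 kg.

No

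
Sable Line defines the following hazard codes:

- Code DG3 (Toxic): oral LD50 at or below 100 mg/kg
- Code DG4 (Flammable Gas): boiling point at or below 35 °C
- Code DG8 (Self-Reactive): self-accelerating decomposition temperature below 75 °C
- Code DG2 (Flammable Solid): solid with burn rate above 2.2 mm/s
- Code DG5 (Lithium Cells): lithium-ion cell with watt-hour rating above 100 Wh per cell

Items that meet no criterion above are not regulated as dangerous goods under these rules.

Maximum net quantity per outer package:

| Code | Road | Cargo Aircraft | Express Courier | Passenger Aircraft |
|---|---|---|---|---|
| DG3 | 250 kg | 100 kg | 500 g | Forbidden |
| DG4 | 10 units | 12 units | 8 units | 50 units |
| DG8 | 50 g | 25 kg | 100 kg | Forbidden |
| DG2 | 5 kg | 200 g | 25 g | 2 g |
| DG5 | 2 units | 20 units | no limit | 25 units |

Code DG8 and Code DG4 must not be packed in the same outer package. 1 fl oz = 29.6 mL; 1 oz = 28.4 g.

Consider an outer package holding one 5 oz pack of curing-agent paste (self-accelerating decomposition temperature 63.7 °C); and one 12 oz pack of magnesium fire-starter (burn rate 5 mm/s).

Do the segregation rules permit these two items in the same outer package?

The curing-agent paste has self-accelerating decomposition temperature 63.7 °C, which is < 75 °C, so it is Code DG8 (Self-Reactive).
With burn rate 5 mm/s (> 2.2 mm/s), the magnesium fire-starter falls in Code DG2.
No segregation rule bars Code DG8 with Code DG2.

Yes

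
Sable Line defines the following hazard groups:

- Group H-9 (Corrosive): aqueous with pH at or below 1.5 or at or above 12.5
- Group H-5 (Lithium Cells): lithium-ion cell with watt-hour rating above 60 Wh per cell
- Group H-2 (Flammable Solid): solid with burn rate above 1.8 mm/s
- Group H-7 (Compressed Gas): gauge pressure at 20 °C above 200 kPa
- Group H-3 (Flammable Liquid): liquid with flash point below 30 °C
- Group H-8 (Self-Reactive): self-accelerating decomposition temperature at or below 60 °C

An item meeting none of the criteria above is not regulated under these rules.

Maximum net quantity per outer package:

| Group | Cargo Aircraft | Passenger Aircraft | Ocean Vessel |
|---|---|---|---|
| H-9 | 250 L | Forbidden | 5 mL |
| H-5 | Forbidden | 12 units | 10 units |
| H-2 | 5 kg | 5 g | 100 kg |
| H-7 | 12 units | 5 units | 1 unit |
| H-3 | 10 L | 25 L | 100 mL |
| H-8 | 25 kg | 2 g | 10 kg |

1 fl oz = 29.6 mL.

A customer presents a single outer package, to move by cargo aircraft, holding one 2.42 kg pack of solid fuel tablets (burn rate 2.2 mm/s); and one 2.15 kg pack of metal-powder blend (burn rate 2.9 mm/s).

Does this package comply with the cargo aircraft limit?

With burn rate 2.2 mm/s (> 1.8 mm/s), the solid fuel tablets fall in Group H-2.
The metal-powder blend has burn rate 2.9 mm/s, which is > 1.8 mm/s, so it is Group H-2 (Flammable Solid).
Group H-2 net quantity: 2.42 kg + 2.15 kg = 4.57 kg.
That is within the Group H-2 cargo aircraft limit of 5 kg.

Yes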